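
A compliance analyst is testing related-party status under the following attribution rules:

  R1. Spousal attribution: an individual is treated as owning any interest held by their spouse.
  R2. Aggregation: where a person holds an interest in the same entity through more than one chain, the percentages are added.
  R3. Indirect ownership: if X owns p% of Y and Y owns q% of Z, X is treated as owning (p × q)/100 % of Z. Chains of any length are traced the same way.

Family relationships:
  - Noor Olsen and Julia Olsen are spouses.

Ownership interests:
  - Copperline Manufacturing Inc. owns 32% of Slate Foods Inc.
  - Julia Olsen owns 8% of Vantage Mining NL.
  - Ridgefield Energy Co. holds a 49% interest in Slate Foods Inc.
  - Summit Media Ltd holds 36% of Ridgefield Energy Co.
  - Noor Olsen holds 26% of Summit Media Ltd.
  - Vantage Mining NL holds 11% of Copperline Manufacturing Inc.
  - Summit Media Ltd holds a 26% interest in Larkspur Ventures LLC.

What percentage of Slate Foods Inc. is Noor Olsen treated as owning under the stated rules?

4.868%

By spousal attribution (R1), Noor Olsen is treated as owning Julia Olsen's 8% interest in Vantage Mining NL.
Chain via Summit Media Ltd → Ridgefield Energy Co. (R3): 26% × 36% × 49% = 4.5864% of Slate Foods Inc.
Chain via Vantage Mining NL → Copperline Manufacturing Inc. (R3): 8% × 11% × 32% = 0.2816% of Slate Foods Inc.
Aggregating (R2): 4.5864% + 0.2816% = 4.868%.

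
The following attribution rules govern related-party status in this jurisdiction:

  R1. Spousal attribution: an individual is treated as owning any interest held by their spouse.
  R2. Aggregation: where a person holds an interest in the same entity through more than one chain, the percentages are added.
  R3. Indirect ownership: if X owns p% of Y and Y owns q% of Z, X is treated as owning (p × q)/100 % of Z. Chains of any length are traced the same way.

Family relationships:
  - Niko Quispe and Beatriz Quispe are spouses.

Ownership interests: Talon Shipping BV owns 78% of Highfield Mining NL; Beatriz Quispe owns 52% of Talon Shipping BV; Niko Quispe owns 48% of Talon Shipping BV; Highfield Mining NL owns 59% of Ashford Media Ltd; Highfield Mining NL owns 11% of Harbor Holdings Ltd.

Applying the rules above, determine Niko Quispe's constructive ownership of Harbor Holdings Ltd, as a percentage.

By spousal attribution (R1), Niko Quispe is treated as also owning Beatriz Quispe's interest in Talon Shipping BV, giving 48% + 52% = 100%.
Chain via Talon Shipping BV → Highfield Mining NL (R3): 100% × 78% × 11% = 8.58% of Harbor Holdings Ltd.

8.58%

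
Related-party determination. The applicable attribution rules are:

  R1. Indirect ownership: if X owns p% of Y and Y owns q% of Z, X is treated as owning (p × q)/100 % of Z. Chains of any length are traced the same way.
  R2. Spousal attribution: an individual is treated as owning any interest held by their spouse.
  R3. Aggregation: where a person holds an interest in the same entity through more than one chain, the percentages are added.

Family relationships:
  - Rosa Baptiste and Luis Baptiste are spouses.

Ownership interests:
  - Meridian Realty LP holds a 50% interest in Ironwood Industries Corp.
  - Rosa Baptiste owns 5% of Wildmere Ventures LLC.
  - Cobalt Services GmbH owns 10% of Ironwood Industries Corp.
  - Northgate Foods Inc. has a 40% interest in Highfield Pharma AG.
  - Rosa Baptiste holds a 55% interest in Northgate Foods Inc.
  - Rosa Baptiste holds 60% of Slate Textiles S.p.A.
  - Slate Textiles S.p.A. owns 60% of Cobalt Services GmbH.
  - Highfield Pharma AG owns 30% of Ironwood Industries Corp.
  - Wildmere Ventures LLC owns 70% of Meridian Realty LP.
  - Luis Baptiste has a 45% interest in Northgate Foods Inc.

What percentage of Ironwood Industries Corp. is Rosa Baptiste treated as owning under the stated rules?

By spousal attribution (R2), Rosa Baptiste is treated as also owning Luis Baptiste's interest in Northgate Foods Inc, giving 55% + 45% = 100%.
Chain via Northgate Foods Inc. → Highfield Pharma AG (R1): 100% × 40% × 30% = 12% of Ironwood Industries Corp.
Chain via Slate Textiles S.p.A. → Cobalt Services GmbH (R1): 60% × 60% × 10% = 3.6% of Ironwood Industries Corp.
Chain via Wildmere Ventures LLC → Meridian Realty LP (R1): 5% × 70% × 50% = 1.75% of Ironwood Industries Corp.
Aggregating (R3): 12% + 3.6% + 1.75% = 17.35%.

17.35%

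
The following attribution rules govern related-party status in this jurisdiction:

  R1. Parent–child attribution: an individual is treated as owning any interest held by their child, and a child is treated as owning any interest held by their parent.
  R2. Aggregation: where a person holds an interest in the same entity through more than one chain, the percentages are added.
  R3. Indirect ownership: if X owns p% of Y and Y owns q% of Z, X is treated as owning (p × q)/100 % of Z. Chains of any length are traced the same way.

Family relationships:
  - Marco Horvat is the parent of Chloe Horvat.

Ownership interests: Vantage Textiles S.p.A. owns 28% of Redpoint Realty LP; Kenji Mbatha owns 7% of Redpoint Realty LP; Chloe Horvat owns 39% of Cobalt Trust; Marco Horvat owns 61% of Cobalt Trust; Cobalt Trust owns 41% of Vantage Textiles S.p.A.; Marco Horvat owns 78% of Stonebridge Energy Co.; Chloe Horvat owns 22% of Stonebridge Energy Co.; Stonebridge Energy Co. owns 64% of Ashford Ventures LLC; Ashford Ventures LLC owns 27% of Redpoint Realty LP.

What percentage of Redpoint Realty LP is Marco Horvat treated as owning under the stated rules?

28.76%

By parent–child attribution (R1), Marco Horvat is treated as also owning Chloe Horvat's interest in Stonebridge Energy Co, giving 78% + 22% = 100%.
By parent–child attribution (R1), Marco Horvat is treated as also owning Chloe Horvat's interest in Cobalt Trust, giving 61% + 39% = 100%.
Chain via Stonebridge Energy Co. → Ashford Ventures LLC (R3): 100% × 64% × 27% = 17.28% of Redpoint Realty LP.
Chain via Cobalt Trust → Vantage Textiles S.p.A. (R3): 100% × 41% × 28% = 11.48% of Redpoint Realty LP.
Aggregating (R2): 17.28% + 11.48% = 28.76%.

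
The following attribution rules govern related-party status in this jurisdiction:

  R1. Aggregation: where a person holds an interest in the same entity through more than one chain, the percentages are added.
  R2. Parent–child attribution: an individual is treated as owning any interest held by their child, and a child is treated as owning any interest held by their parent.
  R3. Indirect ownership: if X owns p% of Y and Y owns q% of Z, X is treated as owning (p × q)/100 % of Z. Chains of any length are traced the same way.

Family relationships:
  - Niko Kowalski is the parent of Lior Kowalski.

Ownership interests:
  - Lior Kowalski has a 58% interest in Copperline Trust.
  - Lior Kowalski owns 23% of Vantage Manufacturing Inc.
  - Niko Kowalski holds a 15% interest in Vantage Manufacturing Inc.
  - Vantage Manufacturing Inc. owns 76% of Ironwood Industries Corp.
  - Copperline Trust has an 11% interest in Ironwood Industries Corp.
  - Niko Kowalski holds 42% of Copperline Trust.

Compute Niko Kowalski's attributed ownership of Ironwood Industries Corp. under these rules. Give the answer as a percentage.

39.88%

By parent–child attribution (R2), Niko Kowalski is treated as also owning Lior Kowalski's interest in Copperline Trust, giving 42% + 58% = 100%.
By parent–child attribution (R2), Niko Kowalski is treated as also owning Lior Kowalski's interest in Vantage Manufacturing Inc, giving 15% + 23% = 38%.
Chain via Copperline Trust (R3): 100% × 11% = 11% of Ironwood Industries Corp.
Chain via Vantage Manufacturing Inc. (R3): 38% × 76% = 28.88% of Ironwood Industries Corp.
Aggregating (R1): 11% + 28.88% = 39.88%.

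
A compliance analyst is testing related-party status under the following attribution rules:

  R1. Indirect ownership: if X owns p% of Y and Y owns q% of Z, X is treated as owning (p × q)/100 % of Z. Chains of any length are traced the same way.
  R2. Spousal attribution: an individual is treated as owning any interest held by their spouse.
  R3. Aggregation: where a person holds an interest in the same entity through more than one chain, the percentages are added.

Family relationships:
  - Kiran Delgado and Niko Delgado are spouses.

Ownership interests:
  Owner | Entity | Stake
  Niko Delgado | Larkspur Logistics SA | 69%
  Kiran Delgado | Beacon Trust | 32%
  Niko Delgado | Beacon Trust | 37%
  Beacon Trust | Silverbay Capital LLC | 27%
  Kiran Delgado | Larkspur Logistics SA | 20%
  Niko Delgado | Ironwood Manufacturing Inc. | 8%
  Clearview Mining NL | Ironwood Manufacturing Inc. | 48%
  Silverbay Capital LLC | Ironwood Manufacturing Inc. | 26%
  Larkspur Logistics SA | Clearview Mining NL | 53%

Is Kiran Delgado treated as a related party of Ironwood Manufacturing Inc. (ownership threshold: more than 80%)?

By spousal attribution (R2), Kiran Delgado is treated as also owning Niko Delgado's interest in Beacon Trust, giving 32% + 37% = 69%.
By spousal attribution (R2), Kiran Delgado is treated as also owning Niko Delgado's interest in Larkspur Logistics SA, giving 20% + 69% = 89%.
By spousal attribution (R2), Kiran Delgado is treated as owning Niko Delgado's 8% interest in Ironwood Manufacturing Inc.
Chain via Beacon Trust → Silverbay Capital LLC (R1): 69% × 27% × 26% = 4.8438% of Ironwood Manufacturing Inc.
Chain via Larkspur Logistics SA → Clearview Mining NL (R1): 89% × 53% × 48% = 22.6416% of Ironwood Manufacturing Inc.
Direct interest in Ironwood Manufacturing Inc: 8%.
Aggregating (R3): 4.8438% + 22.6416% + 8% = 35.4854%.
35.4854% does not exceed the 80% threshold, so Kiran is not a related party to Ironwood Manufacturing Inc.

No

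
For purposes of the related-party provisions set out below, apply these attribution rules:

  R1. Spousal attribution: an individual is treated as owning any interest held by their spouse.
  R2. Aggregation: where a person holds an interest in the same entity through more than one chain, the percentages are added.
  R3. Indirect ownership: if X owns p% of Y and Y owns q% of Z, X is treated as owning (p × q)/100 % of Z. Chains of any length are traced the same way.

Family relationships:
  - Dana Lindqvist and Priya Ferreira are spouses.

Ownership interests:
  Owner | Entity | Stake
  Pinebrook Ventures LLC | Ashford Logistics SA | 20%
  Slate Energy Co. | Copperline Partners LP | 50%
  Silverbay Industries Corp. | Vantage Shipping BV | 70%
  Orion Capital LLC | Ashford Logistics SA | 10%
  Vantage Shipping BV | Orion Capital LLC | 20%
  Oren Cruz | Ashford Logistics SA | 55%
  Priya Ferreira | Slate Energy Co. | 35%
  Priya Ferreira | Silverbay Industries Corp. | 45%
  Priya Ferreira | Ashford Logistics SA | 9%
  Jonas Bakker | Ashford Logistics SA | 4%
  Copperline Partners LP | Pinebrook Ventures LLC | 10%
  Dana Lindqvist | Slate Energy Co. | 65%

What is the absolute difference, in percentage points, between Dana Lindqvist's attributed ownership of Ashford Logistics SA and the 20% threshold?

9.37

By spousal attribution (R1), Dana Lindqvist is treated as also owning Priya Ferreira's interest in Slate Energy Co, giving 65% + 35% = 100%.
By spousal attribution (R1), Dana Lindqvist is treated as owning Priya Ferreira's 45% interest in Silverbay Industries Corp.
By spousal attribution (R1), Dana Lindqvist is treated as owning Priya Ferreira's 9% interest in Ashford Logistics SA.
Chain via Slate Energy Co. → Copperline Partners LP → Pinebrook Ventures LLC (R3): 100% × 50% × 10% × 20% = 1% of Ashford Logistics SA.
Chain via Silverbay Industries Corp. → Vantage Shipping BV → Orion Capital LLC (R3): 45% × 70% × 20% × 10% = 0.63% of Ashford Logistics SA.
Direct interest in Ashford Logistics SA: 9%.
Aggregating (R2): 1% + 0.63% + 9% = 10.63%.
10.63% falls short of the 20% threshold by 9.37 percentage points.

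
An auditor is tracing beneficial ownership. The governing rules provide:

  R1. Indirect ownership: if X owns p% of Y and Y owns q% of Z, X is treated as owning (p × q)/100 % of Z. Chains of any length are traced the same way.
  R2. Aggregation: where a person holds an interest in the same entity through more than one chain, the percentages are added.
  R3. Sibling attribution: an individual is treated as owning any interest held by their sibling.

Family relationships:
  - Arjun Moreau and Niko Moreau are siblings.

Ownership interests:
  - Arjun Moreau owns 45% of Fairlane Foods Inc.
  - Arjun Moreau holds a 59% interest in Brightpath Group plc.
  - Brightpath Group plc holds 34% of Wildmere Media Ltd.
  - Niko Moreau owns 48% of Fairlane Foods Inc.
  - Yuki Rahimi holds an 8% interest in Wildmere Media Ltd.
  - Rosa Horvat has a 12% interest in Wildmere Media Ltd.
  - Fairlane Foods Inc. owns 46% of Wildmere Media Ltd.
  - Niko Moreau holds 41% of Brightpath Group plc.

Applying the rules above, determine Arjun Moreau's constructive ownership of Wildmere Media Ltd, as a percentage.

By sibling attribution (R3), Arjun Moreau is treated as also owning Niko Moreau's interest in Brightpath Group plc, giving 59% + 41% = 100%.
By sibling attribution (R3), Arjun Moreau is treated as also owning Niko Moreau's interest in Fairlane Foods Inc, giving 45% + 48% = 93%.
Chain via Brightpath Group plc (R1): 100% × 34% = 34% of Wildmere Media Ltd.
Chain via Fairlane Foods Inc. (R1): 93% × 46% = 42.78% of Wildmere Media Ltd.
Aggregating (R2): 34% + 42.78% = 76.78%.

76.78%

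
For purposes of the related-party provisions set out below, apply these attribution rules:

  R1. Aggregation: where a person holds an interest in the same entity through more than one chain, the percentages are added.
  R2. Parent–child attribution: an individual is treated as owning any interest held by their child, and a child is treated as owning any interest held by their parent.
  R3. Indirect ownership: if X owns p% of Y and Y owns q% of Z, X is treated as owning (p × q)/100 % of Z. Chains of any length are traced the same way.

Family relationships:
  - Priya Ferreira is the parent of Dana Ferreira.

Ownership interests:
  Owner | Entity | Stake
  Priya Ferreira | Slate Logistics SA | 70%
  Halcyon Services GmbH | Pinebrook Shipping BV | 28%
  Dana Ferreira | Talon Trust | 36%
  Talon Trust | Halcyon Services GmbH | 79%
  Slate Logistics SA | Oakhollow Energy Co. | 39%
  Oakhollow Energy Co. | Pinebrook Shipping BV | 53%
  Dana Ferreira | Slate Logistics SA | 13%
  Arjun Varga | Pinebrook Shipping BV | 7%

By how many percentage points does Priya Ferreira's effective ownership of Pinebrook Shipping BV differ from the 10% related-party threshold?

By parent–child attribution (R2), Priya Ferreira is treated as also owning Dana Ferreira's interest in Slate Logistics SA, giving 70% + 13% = 83%.
By parent–child attribution (R2), Priya Ferreira is treated as owning Dana Ferreira's 36% interest in Talon Trust.
Chain via Slate Logistics SA → Oakhollow Energy Co. (R3): 83% × 39% × 53% = 17.1561% of Pinebrook Shipping BV.
Chain via Talon Trust → Halcyon Services GmbH (R3): 36% × 79% × 28% = 7.9632% of Pinebrook Shipping BV.
Aggregating (R1): 17.1561% + 7.9632% = 25.1193%.
25.1193% exceeds the 10% threshold by 15.1193 percentage points.

15.1193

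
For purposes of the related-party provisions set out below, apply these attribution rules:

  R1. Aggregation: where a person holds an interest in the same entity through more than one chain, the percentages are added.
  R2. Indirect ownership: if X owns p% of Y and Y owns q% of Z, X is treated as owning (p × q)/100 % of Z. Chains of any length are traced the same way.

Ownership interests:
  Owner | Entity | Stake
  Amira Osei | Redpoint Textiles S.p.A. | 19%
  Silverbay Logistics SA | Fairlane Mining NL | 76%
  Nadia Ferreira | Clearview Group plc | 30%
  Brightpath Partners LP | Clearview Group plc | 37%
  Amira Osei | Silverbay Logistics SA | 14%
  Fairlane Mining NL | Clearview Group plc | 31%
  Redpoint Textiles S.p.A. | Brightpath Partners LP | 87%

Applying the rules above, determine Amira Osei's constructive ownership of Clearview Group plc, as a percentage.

9.4145%

Chain via Silverbay Logistics SA → Fairlane Mining NL (R2): 14% × 76% × 31% = 3.2984% of Clearview Group plc.
Chain via Redpoint Textiles S.p.A. → Brightpath Partners LP (R2): 19% × 87% × 37% = 6.1161% of Clearview Group plc.
Aggregating (R1): 3.2984% + 6.1161% = 9.4145%.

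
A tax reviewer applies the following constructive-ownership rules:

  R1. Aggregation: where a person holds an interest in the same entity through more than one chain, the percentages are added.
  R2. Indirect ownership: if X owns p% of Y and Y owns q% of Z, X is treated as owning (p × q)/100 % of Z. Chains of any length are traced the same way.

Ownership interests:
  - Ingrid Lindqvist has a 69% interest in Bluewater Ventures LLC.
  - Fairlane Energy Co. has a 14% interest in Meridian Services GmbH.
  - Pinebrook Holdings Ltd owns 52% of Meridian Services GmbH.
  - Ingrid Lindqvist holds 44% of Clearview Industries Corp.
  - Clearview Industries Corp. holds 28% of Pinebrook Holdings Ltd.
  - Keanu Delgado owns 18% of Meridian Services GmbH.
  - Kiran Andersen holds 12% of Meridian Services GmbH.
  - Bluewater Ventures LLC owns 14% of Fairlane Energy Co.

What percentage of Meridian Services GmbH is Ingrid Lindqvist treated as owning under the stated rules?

Chain via Bluewater Ventures LLC → Fairlane Energy Co. (R2): 69% × 14% × 14% = 1.3524% of Meridian Services GmbH.
Chain via Clearview Industries Corp. → Pinebrook Holdings Ltd (R2): 44% × 28% × 52% = 6.4064% of Meridian Services GmbH.
Aggregating (R1): 1.3524% + 6.4064% = 7.7588%.

7.7588%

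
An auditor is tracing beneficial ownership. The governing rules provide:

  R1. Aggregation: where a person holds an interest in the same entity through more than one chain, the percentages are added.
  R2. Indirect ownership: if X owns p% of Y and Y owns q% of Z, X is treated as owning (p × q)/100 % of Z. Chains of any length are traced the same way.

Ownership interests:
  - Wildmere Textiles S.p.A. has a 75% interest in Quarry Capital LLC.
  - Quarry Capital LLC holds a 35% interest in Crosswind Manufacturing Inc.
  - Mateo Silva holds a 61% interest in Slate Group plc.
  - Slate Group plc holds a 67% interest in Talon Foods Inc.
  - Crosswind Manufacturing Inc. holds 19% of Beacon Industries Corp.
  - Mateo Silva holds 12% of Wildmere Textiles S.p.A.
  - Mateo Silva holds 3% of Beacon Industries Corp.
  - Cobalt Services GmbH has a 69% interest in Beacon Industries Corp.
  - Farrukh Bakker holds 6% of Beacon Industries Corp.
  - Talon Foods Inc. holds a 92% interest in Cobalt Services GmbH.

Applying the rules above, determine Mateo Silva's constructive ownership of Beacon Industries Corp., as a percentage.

29.542776%

Chain via Slate Group plc → Talon Foods Inc. → Cobalt Services GmbH (R2): 61% × 67% × 92% × 69% = 25.944276% of Beacon Industries Corp.
Chain via Wildmere Textiles S.p.A. → Quarry Capital LLC → Crosswind Manufacturing Inc. (R2): 12% × 75% × 35% × 19% = 0.5985% of Beacon Industries Corp.
Direct interest in Beacon Industries Corp: 3%.
Aggregating (R1): 25.944276% + 0.5985% + 3% = 29.542776%.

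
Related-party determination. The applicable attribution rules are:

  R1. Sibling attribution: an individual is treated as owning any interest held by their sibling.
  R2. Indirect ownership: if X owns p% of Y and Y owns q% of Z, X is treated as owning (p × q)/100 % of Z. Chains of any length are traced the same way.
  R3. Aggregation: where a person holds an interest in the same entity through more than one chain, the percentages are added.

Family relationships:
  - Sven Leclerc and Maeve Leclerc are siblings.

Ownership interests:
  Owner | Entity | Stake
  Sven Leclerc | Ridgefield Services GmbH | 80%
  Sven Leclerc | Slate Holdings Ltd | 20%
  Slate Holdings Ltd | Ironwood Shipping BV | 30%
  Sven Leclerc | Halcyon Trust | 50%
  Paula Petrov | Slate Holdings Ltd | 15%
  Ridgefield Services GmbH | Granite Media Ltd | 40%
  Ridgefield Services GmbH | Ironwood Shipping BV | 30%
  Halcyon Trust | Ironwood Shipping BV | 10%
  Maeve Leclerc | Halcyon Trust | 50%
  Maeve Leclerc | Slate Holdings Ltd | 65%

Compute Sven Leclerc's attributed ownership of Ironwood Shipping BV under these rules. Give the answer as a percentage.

59.5%

By sibling attribution (R1), Sven Leclerc is treated as also owning Maeve Leclerc's interest in Halcyon Trust, giving 50% + 50% = 100%.
By sibling attribution (R1), Sven Leclerc is treated as also owning Maeve Leclerc's interest in Slate Holdings Ltd, giving 20% + 65% = 85%.
Chain via Ridgefield Services GmbH (R2): 80% × 30% = 24% of Ironwood Shipping BV.
Chain via Halcyon Trust (R2): 100% × 10% = 10% of Ironwood Shipping BV.
Chain via Slate Holdings Ltd (R2): 85% × 30% = 25.5% of Ironwood Shipping BV.
Aggregating (R3): 24% + 10% + 25.5% = 59.5%.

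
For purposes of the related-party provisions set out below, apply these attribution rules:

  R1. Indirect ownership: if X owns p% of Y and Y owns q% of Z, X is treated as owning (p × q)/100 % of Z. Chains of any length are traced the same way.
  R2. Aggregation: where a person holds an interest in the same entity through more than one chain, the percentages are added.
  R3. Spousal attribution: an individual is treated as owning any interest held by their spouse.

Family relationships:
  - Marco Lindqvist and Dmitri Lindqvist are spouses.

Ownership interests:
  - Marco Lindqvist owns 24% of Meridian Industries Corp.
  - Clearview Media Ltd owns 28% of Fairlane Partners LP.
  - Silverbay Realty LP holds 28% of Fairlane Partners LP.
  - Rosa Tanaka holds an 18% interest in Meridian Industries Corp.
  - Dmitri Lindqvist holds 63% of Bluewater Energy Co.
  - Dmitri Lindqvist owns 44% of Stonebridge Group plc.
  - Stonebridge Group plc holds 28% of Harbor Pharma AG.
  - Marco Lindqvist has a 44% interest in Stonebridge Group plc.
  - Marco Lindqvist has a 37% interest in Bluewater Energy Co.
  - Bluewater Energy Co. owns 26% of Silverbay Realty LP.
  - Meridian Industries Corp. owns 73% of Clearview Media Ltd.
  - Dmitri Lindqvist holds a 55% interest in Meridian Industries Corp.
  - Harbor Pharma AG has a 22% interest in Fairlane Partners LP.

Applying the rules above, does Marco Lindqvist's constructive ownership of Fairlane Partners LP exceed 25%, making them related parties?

Yes

By spousal attribution (R3), Marco Lindqvist is treated as also owning Dmitri Lindqvist's interest in Meridian Industries Corp, giving 24% + 55% = 79%.
By spousal attribution (R3), Marco Lindqvist is treated as also owning Dmitri Lindqvist's interest in Stonebridge Group plc, giving 44% + 44% = 88%.
By spousal attribution (R3), Marco Lindqvist is treated as also owning Dmitri Lindqvist's interest in Bluewater Energy Co, giving 37% + 63% = 100%.
Chain via Meridian Industries Corp. → Clearview Media Ltd (R1): 79% × 73% × 28% = 16.1476% of Fairlane Partners LP.
Chain via Stonebridge Group plc → Harbor Pharma AG (R1): 88% × 28% × 22% = 5.4208% of Fairlane Partners LP.
Chain via Bluewater Energy Co. → Silverbay Realty LP (R1): 100% × 26% × 28% = 7.28% of Fairlane Partners LP.
Aggregating (R2): 16.1476% + 5.4208% + 7.28% = 28.8484%.
28.8484% exceeds the 25% threshold, so Marco is a related party to Fairlane Partners LP.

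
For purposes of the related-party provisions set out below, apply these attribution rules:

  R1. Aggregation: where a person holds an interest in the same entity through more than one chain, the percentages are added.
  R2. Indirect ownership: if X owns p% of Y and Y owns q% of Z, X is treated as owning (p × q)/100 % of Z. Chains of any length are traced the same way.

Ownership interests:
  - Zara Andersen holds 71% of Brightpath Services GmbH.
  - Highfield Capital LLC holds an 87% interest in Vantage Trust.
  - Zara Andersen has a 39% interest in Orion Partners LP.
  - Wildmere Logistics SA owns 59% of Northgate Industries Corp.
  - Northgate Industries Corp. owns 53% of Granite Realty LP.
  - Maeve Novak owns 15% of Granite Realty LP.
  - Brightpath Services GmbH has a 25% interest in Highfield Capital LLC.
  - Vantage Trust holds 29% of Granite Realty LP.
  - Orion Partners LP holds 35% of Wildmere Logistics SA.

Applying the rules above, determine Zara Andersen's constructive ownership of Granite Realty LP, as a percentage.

8.74668%

Chain via Orion Partners LP → Wildmere Logistics SA → Northgate Industries Corp. (R2): 39% × 35% × 59% × 53% = 4.268355% of Granite Realty LP.
Chain via Brightpath Services GmbH → Highfield Capital LLC → Vantage Trust (R2): 71% × 25% × 87% × 29% = 4.478325% of Granite Realty LP.
Aggregating (R1): 4.268355% + 4.478325% = 8.74668%.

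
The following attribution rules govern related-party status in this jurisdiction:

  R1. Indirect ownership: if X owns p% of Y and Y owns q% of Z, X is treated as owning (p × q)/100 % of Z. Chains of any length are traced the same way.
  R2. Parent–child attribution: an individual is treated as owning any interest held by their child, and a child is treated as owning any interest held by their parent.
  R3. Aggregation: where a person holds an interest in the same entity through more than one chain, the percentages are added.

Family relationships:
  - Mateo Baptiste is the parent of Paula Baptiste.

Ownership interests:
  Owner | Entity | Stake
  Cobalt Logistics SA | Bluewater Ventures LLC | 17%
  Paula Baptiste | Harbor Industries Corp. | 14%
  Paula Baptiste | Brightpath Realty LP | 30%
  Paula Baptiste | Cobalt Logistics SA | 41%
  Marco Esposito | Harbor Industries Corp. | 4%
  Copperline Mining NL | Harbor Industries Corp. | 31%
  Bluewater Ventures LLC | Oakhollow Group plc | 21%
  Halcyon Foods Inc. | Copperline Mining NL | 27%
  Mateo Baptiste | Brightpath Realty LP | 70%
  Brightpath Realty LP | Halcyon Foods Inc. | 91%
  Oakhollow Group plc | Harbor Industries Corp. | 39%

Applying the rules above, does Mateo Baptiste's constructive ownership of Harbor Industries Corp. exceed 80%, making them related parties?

No

By parent–child attribution (R2), Mateo Baptiste is treated as also owning Paula Baptiste's interest in Brightpath Realty LP, giving 70% + 30% = 100%.
By parent–child attribution (R2), Mateo Baptiste is treated as owning Paula Baptiste's 41% interest in Cobalt Logistics SA.
By parent–child attribution (R2), Mateo Baptiste is treated as owning Paula Baptiste's 14% interest in Harbor Industries Corp.
Chain via Brightpath Realty LP → Halcyon Foods Inc. → Copperline Mining NL (R1): 100% × 91% × 27% × 31% = 7.6167% of Harbor Industries Corp.
Chain via Cobalt Logistics SA → Bluewater Ventures LLC → Oakhollow Group plc (R1): 41% × 17% × 21% × 39% = 0.570843% of Harbor Industries Corp.
Direct interest in Harbor Industries Corp: 14%.
Aggregating (R3): 7.6167% + 0.570843% + 14% = 22.187543%.
22.187543% does not exceed the 80% threshold, so Mateo is not a related party to Harbor Industries Corp.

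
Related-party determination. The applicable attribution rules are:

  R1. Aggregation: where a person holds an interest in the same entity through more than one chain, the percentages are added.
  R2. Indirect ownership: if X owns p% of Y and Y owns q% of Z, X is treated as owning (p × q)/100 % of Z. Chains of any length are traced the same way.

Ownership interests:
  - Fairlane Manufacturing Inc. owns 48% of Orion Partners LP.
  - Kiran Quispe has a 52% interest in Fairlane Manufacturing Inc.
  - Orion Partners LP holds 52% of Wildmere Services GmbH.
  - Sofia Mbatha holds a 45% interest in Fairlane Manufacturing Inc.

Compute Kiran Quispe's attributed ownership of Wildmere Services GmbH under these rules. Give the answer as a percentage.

12.9792%

Chain via Fairlane Manufacturing Inc. → Orion Partners LP (R2): 52% × 48% × 52% = 12.9792% of Wildmere Services GmbH.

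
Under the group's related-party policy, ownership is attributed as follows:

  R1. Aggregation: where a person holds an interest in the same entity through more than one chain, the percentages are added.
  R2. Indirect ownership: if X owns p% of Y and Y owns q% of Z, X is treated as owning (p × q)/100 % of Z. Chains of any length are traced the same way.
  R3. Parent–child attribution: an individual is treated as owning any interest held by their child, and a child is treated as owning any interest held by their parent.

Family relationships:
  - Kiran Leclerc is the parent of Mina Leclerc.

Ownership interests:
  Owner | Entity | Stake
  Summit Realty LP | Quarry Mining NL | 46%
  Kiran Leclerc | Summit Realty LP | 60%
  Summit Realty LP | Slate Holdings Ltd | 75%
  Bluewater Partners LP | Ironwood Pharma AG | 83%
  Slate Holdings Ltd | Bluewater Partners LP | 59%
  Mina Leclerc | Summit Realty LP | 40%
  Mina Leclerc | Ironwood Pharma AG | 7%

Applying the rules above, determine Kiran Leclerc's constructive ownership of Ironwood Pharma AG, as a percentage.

By parent–child attribution (R3), Kiran Leclerc is treated as also owning Mina Leclerc's interest in Summit Realty LP, giving 60% + 40% = 100%.
By parent–child attribution (R3), Kiran Leclerc is treated as owning Mina Leclerc's 7% interest in Ironwood Pharma AG.
Chain via Summit Realty LP → Slate Holdings Ltd → Bluewater Partners LP (R2): 100% × 75% × 59% × 83% = 36.7275% of Ironwood Pharma AG.
Direct interest in Ironwood Pharma AG: 7%.
Aggregating (R1): 36.7275% + 7% = 43.7275%.

43.7275%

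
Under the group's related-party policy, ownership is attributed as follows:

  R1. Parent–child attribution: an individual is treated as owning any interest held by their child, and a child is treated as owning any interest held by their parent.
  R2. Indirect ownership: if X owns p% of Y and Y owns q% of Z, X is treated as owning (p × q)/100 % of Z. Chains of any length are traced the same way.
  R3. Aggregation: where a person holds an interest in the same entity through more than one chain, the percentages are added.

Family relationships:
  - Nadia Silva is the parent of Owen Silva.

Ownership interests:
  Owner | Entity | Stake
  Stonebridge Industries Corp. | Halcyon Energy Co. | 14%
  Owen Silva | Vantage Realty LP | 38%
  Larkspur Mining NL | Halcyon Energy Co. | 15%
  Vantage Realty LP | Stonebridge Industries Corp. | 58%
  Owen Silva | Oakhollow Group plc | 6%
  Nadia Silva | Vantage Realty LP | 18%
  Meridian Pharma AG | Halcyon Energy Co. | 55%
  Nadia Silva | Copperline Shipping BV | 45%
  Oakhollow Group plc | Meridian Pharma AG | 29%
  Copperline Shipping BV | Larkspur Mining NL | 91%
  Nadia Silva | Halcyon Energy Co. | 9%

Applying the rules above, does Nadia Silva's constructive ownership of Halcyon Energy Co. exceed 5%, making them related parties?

Yes

By parent–child attribution (R1), Nadia Silva is treated as also owning Owen Silva's interest in Vantage Realty LP, giving 18% + 38% = 56%.
By parent–child attribution (R1), Nadia Silva is treated as owning Owen Silva's 6% interest in Oakhollow Group plc.
Chain via Vantage Realty LP → Stonebridge Industries Corp. (R2): 56% × 58% × 14% = 4.5472% of Halcyon Energy Co.
Chain via Copperline Shipping BV → Larkspur Mining NL (R2): 45% × 91% × 15% = 6.1425% of Halcyon Energy Co.
Direct interest in Halcyon Energy Co: 9%.
Chain via Oakhollow Group plc → Meridian Pharma AG (R2): 6% × 29% × 55% = 0.957% of Halcyon Energy Co.
Aggregating (R3): 4.5472% + 6.1425% + 9% + 0.957% = 20.6467%.
20.6467% exceeds the 5% threshold, so Nadia is a related party to Halcyon Energy Co.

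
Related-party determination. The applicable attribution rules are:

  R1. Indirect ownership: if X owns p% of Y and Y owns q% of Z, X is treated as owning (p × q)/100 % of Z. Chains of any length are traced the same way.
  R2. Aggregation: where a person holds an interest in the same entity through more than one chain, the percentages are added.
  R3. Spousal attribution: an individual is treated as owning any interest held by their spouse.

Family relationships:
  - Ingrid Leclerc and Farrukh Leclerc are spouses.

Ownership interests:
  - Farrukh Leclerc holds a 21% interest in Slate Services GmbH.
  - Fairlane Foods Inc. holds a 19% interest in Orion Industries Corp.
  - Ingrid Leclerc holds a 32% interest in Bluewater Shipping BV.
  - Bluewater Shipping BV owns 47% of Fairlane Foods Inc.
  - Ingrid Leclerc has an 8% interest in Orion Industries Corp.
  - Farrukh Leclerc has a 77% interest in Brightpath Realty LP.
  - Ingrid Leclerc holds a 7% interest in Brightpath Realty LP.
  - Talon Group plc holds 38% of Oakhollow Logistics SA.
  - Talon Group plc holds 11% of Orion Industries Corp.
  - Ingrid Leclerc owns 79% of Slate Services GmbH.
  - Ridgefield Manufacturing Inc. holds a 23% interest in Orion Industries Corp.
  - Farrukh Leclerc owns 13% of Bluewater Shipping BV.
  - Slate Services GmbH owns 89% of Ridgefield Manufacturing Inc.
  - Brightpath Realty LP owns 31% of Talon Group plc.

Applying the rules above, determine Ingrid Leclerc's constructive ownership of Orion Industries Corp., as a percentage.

35.3529%

By spousal attribution (R3), Ingrid Leclerc is treated as also owning Farrukh Leclerc's interest in Brightpath Realty LP, giving 7% + 77% = 84%.
By spousal attribution (R3), Ingrid Leclerc is treated as also owning Farrukh Leclerc's interest in Slate Services GmbH, giving 79% + 21% = 100%.
By spousal attribution (R3), Ingrid Leclerc is treated as also owning Farrukh Leclerc's interest in Bluewater Shipping BV, giving 32% + 13% = 45%.
Chain via Brightpath Realty LP → Talon Group plc (R1): 84% × 31% × 11% = 2.8644% of Orion Industries Corp.
Chain via Slate Services GmbH → Ridgefield Manufacturing Inc. (R1): 100% × 89% × 23% = 20.47% of Orion Industries Corp.
Chain via Bluewater Shipping BV → Fairlane Foods Inc. (R1): 45% × 47% × 19% = 4.0185% of Orion Industries Corp.
Direct interest in Orion Industries Corp: 8%.
Aggregating (R2): 2.8644% + 20.47% + 4.0185% + 8% = 35.3529%.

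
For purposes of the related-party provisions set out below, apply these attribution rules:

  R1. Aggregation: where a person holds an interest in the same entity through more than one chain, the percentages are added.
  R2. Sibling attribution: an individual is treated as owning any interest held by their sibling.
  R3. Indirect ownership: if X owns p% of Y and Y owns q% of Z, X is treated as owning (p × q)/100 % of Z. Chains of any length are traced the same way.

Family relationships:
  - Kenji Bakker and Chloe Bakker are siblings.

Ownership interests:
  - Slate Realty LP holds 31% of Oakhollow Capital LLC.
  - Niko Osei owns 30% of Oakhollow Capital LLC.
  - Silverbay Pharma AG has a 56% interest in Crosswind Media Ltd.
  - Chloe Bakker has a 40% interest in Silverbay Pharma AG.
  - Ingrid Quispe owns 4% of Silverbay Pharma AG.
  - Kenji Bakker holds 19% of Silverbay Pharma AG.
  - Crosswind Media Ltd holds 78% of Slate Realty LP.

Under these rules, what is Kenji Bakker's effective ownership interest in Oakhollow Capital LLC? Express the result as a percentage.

By sibling attribution (R2), Kenji Bakker is treated as also owning Chloe Bakker's interest in Silverbay Pharma AG, giving 19% + 40% = 59%.
Chain via Silverbay Pharma AG → Crosswind Media Ltd → Slate Realty LP (R3): 59% × 56% × 78% × 31% = 7.989072% of Oakhollow Capital LLC.

7.989072%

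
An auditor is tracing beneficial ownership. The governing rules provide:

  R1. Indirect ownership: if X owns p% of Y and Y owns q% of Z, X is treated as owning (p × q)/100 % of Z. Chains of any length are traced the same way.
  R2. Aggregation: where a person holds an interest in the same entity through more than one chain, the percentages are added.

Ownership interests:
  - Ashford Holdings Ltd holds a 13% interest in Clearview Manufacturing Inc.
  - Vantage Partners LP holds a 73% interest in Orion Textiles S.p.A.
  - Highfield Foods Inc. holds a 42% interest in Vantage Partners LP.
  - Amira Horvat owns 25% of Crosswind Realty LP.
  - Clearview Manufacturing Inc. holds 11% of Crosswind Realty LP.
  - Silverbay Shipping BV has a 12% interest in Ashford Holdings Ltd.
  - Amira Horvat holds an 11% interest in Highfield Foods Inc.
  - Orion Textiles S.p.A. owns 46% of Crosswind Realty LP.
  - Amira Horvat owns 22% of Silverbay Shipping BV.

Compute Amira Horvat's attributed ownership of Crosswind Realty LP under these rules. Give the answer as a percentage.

26.589148%

Chain via Highfield Foods Inc. → Vantage Partners LP → Orion Textiles S.p.A. (R1): 11% × 42% × 73% × 46% = 1.551396% of Crosswind Realty LP.
Chain via Silverbay Shipping BV → Ashford Holdings Ltd → Clearview Manufacturing Inc. (R1): 22% × 12% × 13% × 11% = 0.037752% of Crosswind Realty LP.
Direct interest in Crosswind Realty LP: 25%.
Aggregating (R2): 1.551396% + 0.037752% + 25% = 26.589148%.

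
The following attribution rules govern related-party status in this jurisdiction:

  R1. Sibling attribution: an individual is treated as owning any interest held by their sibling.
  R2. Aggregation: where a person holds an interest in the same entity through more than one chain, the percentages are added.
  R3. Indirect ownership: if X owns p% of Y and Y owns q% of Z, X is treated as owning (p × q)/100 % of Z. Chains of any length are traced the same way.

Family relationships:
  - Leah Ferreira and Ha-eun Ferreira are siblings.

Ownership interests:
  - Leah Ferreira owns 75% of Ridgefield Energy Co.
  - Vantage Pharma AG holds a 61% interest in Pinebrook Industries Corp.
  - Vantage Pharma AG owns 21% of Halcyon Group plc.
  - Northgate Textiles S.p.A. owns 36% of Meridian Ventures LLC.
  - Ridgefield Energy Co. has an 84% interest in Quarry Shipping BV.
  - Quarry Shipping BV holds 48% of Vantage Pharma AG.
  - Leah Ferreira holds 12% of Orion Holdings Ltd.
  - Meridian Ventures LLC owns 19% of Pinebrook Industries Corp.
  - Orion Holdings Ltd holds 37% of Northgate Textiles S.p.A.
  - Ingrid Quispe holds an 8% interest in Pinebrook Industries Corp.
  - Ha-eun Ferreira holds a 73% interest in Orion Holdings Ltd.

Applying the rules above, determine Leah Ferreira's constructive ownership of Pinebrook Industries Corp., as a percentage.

By sibling attribution (R1), Leah Ferreira is treated as also owning Ha-eun Ferreira's interest in Orion Holdings Ltd, giving 12% + 73% = 85%.
Chain via Ridgefield Energy Co. → Quarry Shipping BV → Vantage Pharma AG (R3): 75% × 84% × 48% × 61% = 18.4464% of Pinebrook Industries Corp.
Chain via Orion Holdings Ltd → Northgate Textiles S.p.A. → Meridian Ventures LLC (R3): 85% × 37% × 36% × 19% = 2.15118% of Pinebrook Industries Corp.
Aggregating (R2): 18.4464% + 2.15118% = 20.59758%.

20.59758%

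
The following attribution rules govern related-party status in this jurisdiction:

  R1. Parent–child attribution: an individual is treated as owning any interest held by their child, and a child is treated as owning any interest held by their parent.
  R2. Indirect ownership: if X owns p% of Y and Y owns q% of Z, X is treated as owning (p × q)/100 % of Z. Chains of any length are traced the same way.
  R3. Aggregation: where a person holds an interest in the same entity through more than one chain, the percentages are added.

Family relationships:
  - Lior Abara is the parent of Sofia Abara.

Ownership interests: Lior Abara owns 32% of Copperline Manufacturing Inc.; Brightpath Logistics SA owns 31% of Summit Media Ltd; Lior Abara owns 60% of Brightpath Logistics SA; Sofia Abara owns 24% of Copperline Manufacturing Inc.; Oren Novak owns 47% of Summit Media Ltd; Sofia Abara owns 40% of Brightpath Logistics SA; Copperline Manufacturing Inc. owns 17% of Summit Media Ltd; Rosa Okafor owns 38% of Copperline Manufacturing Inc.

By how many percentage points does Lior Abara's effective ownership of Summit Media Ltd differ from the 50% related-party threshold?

9.48

By parent–child attribution (R1), Lior Abara is treated as also owning Sofia Abara's interest in Brightpath Logistics SA, giving 60% + 40% = 100%.
By parent–child attribution (R1), Lior Abara is treated as also owning Sofia Abara's interest in Copperline Manufacturing Inc, giving 32% + 24% = 56%.
Chain via Brightpath Logistics SA (R2): 100% × 31% = 31% of Summit Media Ltd.
Chain via Copperline Manufacturing Inc. (R2): 56% × 17% = 9.52% of Summit Media Ltd.
Aggregating (R3): 31% + 9.52% = 40.52%.
40.52% falls short of the 50% threshold by 9.48 percentage points.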